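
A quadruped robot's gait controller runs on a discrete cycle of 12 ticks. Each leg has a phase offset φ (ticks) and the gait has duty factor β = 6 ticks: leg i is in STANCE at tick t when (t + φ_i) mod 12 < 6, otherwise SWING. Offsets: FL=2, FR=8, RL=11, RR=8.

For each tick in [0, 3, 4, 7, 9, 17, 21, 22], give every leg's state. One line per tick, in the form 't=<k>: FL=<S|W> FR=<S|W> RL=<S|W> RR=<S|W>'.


t=0: phase=(2,8,11,8) vs β=6 → FL=S FR=W RL=W RR=W
t=3: phase=(5,11,2,11) vs β=6 → FL=S FR=W RL=S RR=W
t=4: phase=(6,0,3,0) vs β=6 → FL=W FR=S RL=S RR=S
t=7: phase=(9,3,6,3) vs β=6 → FL=W FR=S RL=W RR=S
t=9: phase=(11,5,8,5) vs β=6 → FL=W FR=S RL=W RR=S
t=17: phase=(7,1,4,1) vs β=6 → FL=W FR=S RL=S RR=S
t=21: phase=(11,5,8,5) vs β=6 → FL=W FR=S RL=W RR=S
t=22: phase=(0,6,9,6) vs β=6 → FL=S FR=W RL=W RR=W

t=0: FL=S FR=W RL=W RR=W
t=3: FL=S FR=W RL=S RR=W
t=4: FL=W FR=S RL=S RR=S
t=7: FL=W FR=S RL=W RR=S
t=9: FL=W FR=S RL=W RR=S
t=17: FL=W FR=S RL=S RR=S
t=21: FL=W FR=S RL=W RR=S
t=22: FL=S FR=W RL=W RR=W


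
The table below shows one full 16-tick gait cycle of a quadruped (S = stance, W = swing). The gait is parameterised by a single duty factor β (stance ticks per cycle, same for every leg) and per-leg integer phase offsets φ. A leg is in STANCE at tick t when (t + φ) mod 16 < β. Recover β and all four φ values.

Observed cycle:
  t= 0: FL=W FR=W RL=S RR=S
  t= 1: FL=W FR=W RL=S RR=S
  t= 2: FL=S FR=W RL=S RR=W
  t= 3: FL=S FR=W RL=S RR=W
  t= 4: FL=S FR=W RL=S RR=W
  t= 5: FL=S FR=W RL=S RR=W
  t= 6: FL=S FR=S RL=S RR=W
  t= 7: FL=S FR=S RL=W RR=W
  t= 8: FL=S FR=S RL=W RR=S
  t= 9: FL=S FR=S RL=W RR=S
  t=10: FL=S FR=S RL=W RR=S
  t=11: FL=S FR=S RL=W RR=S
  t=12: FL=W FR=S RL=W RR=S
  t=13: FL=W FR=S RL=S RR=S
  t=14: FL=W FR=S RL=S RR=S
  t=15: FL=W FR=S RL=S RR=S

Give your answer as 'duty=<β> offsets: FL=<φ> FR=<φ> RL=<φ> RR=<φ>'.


duty=10 offsets: FL=14 FR=10 RL=3 RR=8

duty β = stance ticks per leg = 10
FL: stance ticks = 10; W→S at t=2 → φ=14
FR: stance ticks = 10; W→S at t=6 → φ=10
RL: stance ticks = 10; W→S at t=13 → φ=3
RR: stance ticks = 10; W→S at t=8 → φ=8


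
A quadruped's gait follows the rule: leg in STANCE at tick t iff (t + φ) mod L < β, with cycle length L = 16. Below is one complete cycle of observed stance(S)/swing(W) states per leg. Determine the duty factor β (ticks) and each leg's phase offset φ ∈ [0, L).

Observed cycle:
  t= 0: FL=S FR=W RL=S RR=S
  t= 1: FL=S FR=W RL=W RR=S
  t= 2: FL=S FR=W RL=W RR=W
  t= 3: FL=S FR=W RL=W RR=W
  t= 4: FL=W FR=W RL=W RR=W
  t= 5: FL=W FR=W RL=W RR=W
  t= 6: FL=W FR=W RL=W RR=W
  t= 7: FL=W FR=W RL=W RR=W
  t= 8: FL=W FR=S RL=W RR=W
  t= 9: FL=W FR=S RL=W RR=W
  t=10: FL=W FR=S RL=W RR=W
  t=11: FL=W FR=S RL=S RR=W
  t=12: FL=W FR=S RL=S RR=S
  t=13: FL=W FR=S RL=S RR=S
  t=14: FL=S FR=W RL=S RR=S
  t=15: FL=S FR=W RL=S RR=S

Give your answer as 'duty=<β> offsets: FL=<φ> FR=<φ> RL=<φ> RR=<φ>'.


duty=6 offsets: FL=2 FR=8 RL=5 RR=4

duty β = stance ticks per leg = 6
FL: stance ticks = 6; W→S at t=14 → φ=2
FR: stance ticks = 6; W→S at t=8 → φ=8
RL: stance ticks = 6; W→S at t=11 → φ=5
RR: stance ticks = 6; W→S at t=12 → φ=4


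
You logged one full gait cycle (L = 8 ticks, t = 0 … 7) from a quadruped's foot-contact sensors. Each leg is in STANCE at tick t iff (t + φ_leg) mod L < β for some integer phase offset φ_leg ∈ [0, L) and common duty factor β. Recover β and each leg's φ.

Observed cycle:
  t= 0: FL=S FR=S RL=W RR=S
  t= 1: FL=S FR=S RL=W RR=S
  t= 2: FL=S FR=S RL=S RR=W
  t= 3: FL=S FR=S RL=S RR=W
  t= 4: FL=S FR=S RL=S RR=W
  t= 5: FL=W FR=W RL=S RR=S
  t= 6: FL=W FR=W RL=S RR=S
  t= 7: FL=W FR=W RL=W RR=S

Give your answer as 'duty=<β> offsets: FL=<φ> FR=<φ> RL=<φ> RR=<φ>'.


duty=5 offsets: FL=0 FR=0 RL=6 RR=3

duty β = stance ticks per leg = 5
FL: stance ticks = 5; W→S at t=0 → φ=0
FR: stance ticks = 5; W→S at t=0 → φ=0
RL: stance ticks = 5; W→S at t=2 → φ=6
RR: stance ticks = 5; W→S at t=5 → φ=3


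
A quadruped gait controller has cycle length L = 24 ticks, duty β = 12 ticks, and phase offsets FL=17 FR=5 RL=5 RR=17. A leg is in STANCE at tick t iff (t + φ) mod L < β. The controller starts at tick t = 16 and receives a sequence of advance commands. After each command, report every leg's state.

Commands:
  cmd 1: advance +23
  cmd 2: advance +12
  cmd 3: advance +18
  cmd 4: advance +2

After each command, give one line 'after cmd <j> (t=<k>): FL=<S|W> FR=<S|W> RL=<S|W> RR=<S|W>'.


after cmd 1 (t=39): FL=S FR=W RL=W RR=S
after cmd 2 (t=51): FL=W FR=S RL=S RR=W
after cmd 3 (t=69): FL=W FR=S RL=S RR=W
after cmd 4 (t=71): FL=W FR=S RL=S RR=W

start t=16: FL=S FR=W RL=W RR=S
cmd 1: advance +23 → t=39, phase=(8,20,20,8) → FL=S FR=W RL=W RR=S
cmd 2: advance +12 → t=51, phase=(20,8,8,20) → FL=W FR=S RL=S RR=W
cmd 3: advance +18 → t=69, phase=(14,2,2,14) → FL=W FR=S RL=S RR=W
cmd 4: advance +2 → t=71, phase=(16,4,4,16) → FL=W FR=S RL=S RR=W


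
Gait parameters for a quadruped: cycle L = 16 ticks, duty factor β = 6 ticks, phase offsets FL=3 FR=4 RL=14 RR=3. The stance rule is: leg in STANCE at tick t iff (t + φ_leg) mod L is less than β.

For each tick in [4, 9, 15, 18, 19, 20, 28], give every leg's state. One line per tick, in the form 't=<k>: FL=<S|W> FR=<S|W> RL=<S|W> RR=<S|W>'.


t=4: phase=(7,8,2,7) vs β=6 → FL=W FR=W RL=S RR=W
t=9: phase=(12,13,7,12) vs β=6 → FL=W FR=W RL=W RR=W
t=15: phase=(2,3,13,2) vs β=6 → FL=S FR=S RL=W RR=S
t=18: phase=(5,6,0,5) vs β=6 → FL=S FR=W RL=S RR=S
t=19: phase=(6,7,1,6) vs β=6 → FL=W FR=W RL=S RR=W
t=20: phase=(7,8,2,7) vs β=6 → FL=W FR=W RL=S RR=W
t=28: phase=(15,0,10,15) vs β=6 → FL=W FR=S RL=W RR=W

t=4: FL=W FR=W RL=S RR=W
t=9: FL=W FR=W RL=W RR=W
t=15: FL=S FR=S RL=W RR=S
t=18: FL=S FR=W RL=S RR=S
t=19: FL=W FR=W RL=S RR=W
t=20: FL=W FR=W RL=S RR=W
t=28: FL=W FR=S RL=W RR=W


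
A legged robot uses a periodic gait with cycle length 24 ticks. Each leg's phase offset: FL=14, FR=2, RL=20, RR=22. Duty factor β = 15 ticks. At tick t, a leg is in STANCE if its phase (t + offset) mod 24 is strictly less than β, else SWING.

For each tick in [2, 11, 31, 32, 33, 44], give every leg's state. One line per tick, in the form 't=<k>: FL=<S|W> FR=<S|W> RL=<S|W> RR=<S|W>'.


t=2: FL=W FR=S RL=W RR=S
t=11: FL=S FR=S RL=S RR=S
t=31: FL=W FR=S RL=S RR=S
t=32: FL=W FR=S RL=S RR=S
t=33: FL=W FR=S RL=S RR=S
t=44: FL=S FR=W RL=W RR=W

t=2: phase=(16,4,22,0) vs β=15 → FL=W FR=S RL=W RR=S
t=11: phase=(1,13,7,9) vs β=15 → FL=S FR=S RL=S RR=S
t=31: phase=(21,9,3,5) vs β=15 → FL=W FR=S RL=S RR=S
t=32: phase=(22,10,4,6) vs β=15 → FL=W FR=S RL=S RR=S
t=33: phase=(23,11,5,7) vs β=15 → FL=W FR=S RL=S RR=S
t=44: phase=(10,22,16,18) vs β=15 → FL=S FR=W RL=W RR=W


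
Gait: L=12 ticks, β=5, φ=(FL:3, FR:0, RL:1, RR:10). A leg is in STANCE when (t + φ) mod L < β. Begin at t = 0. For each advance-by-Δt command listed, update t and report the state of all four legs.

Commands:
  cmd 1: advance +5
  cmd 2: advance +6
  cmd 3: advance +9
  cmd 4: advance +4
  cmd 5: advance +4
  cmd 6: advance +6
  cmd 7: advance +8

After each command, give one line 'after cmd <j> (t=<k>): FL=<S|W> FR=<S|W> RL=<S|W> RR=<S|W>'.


start t=0: FL=S FR=S RL=S RR=W
cmd 1: advance +5 → t=5, phase=(8,5,6,3) → FL=W FR=W RL=W RR=S
cmd 2: advance +6 → t=11, phase=(2,11,0,9) → FL=S FR=W RL=S RR=W
cmd 3: advance +9 → t=20, phase=(11,8,9,6) → FL=W FR=W RL=W RR=W
cmd 4: advance +4 → t=24, phase=(3,0,1,10) → FL=S FR=S RL=S RR=W
cmd 5: advance +4 → t=28, phase=(7,4,5,2) → FL=W FR=S RL=W RR=S
cmd 6: advance +6 → t=34, phase=(1,10,11,8) → FL=S FR=W RL=W RR=W
cmd 7: advance +8 → t=42, phase=(9,6,7,4) → FL=W FR=W RL=W RR=S

after cmd 1 (t=5): FL=W FR=W RL=W RR=S
after cmd 2 (t=11): FL=S FR=W RL=S RR=W
after cmd 3 (t=20): FL=W FR=W RL=W RR=W
after cmd 4 (t=24): FL=S FR=S RL=S RR=W
after cmd 5 (t=28): FL=W FR=S RL=W RR=S
after cmd 6 (t=34): FL=S FR=W RL=W RR=W
after cmd 7 (t=42): FL=W FR=W RL=W RR=S


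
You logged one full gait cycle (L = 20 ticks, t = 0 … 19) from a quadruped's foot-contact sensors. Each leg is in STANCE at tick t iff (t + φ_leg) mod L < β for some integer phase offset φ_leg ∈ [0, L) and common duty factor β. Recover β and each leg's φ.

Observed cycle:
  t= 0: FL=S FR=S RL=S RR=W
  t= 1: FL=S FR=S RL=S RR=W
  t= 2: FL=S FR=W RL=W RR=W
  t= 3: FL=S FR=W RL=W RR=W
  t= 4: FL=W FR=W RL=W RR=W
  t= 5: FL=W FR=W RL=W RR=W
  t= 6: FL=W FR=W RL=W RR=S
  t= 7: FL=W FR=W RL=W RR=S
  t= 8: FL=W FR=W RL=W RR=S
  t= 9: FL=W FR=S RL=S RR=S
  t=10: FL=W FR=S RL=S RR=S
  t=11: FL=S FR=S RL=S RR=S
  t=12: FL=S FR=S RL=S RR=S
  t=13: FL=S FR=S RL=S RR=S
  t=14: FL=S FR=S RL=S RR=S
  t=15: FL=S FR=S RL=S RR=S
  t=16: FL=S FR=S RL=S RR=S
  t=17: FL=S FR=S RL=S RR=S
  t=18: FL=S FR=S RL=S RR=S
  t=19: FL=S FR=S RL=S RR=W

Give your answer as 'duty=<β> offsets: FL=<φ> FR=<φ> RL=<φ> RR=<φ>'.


duty=13 offsets: FL=9 FR=11 RL=11 RR=14

duty β = stance ticks per leg = 13
FL: stance ticks = 13; W→S at t=11 → φ=9
FR: stance ticks = 13; W→S at t=9 → φ=11
RL: stance ticks = 13; W→S at t=9 → φ=11
RR: stance ticks = 13; W→S at t=6 → φ=14


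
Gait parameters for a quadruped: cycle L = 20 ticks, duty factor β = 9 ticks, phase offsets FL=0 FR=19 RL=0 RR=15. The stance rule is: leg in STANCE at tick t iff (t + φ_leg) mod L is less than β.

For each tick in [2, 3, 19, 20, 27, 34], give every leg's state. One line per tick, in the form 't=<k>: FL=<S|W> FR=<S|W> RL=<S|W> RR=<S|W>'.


t=2: FL=S FR=S RL=S RR=W
t=3: FL=S FR=S RL=S RR=W
t=19: FL=W FR=W RL=W RR=W
t=20: FL=S FR=W RL=S RR=W
t=27: FL=S FR=S RL=S RR=S
t=34: FL=W FR=W RL=W RR=W

t=2: phase=(2,1,2,17) vs β=9 → FL=S FR=S RL=S RR=W
t=3: phase=(3,2,3,18) vs β=9 → FL=S FR=S RL=S RR=W
t=19: phase=(19,18,19,14) vs β=9 → FL=W FR=W RL=W RR=W
t=20: phase=(0,19,0,15) vs β=9 → FL=S FR=W RL=S RR=W
t=27: phase=(7,6,7,2) vs β=9 → FL=S FR=S RL=S RR=S
t=34: phase=(14,13,14,9) vs β=9 → FL=W FR=W RL=W RR=W


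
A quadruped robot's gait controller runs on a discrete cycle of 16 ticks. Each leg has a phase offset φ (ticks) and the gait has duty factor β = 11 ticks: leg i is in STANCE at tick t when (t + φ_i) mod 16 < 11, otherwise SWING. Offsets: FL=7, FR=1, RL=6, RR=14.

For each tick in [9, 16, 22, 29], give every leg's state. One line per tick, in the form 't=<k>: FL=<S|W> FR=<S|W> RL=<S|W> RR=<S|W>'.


t=9: phase=(0,10,15,7) vs β=11 → FL=S FR=S RL=W RR=S
t=16: phase=(7,1,6,14) vs β=11 → FL=S FR=S RL=S RR=W
t=22: phase=(13,7,12,4) vs β=11 → FL=W FR=S RL=W RR=S
t=29: phase=(4,14,3,11) vs β=11 → FL=S FR=W RL=S RR=W

t=9: FL=S FR=S RL=W RR=S
t=16: FL=S FR=S RL=S RR=W
t=22: FL=W FR=S RL=W RR=S
t=29: FL=S FR=W RL=S RR=W


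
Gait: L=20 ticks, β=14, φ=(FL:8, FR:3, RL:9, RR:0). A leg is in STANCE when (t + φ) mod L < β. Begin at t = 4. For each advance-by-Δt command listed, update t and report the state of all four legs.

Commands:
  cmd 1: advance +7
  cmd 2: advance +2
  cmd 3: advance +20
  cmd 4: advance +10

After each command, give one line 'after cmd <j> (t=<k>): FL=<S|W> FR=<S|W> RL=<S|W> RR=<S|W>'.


start t=4: FL=S FR=S RL=S RR=S
cmd 1: advance +7 → t=11, phase=(19,14,0,11) → FL=W FR=W RL=S RR=S
cmd 2: advance +2 → t=13, phase=(1,16,2,13) → FL=S FR=W RL=S RR=S
cmd 3: advance +20 → t=33, phase=(1,16,2,13) → FL=S FR=W RL=S RR=S
cmd 4: advance +10 → t=43, phase=(11,6,12,3) → FL=S FR=S RL=S RR=S

after cmd 1 (t=11): FL=W FR=W RL=S RR=S
after cmd 2 (t=13): FL=S FR=W RL=S RR=S
after cmd 3 (t=33): FL=S FR=W RL=S RR=S
after cmd 4 (t=43): FL=S FR=S RL=S RR=S


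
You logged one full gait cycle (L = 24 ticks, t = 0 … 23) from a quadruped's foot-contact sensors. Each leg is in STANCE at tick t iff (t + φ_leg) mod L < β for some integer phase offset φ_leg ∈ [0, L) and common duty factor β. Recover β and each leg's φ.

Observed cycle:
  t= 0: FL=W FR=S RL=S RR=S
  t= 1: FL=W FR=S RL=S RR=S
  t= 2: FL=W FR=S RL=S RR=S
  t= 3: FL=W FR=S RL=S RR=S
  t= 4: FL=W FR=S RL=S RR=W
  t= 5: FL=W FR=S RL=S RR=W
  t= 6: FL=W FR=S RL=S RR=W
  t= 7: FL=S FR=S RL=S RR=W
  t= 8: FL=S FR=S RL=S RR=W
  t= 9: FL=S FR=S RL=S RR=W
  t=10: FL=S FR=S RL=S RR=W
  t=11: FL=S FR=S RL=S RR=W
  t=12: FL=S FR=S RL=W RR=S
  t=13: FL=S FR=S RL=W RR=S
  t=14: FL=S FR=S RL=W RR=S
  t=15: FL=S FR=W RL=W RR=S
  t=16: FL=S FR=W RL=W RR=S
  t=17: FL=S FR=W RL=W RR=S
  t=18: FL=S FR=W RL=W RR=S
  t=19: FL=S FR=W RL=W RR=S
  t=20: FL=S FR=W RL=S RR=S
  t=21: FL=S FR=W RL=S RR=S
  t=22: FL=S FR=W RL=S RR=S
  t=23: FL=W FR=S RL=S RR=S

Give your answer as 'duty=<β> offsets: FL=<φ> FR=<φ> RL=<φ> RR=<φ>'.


duty=16 offsets: FL=17 FR=1 RL=4 RR=12

duty β = stance ticks per leg = 16
FL: stance ticks = 16; W→S at t=7 → φ=17
FR: stance ticks = 16; W→S at t=23 → φ=1
RL: stance ticks = 16; W→S at t=20 → φ=4
RR: stance ticks = 16; W→S at t=12 → φ=12


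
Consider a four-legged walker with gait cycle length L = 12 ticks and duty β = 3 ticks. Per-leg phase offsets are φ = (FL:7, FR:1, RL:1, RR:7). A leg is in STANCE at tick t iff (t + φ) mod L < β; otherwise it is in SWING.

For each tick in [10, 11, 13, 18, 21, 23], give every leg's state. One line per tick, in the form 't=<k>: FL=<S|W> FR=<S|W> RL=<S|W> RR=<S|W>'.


t=10: phase=(5,11,11,5) vs β=3 → FL=W FR=W RL=W RR=W
t=11: phase=(6,0,0,6) vs β=3 → FL=W FR=S RL=S RR=W
t=13: phase=(8,2,2,8) vs β=3 → FL=W FR=S RL=S RR=W
t=18: phase=(1,7,7,1) vs β=3 → FL=S FR=W RL=W RR=S
t=21: phase=(4,10,10,4) vs β=3 → FL=W FR=W RL=W RR=W
t=23: phase=(6,0,0,6) vs β=3 → FL=W FR=S RL=S RR=W

t=10: FL=W FR=W RL=W RR=W
t=11: FL=W FR=S RL=S RR=W
t=13: FL=W FR=S RL=S RR=W
t=18: FL=S FR=W RL=W RR=S
t=21: FL=W FR=W RL=W RR=W
t=23: FL=W FR=S RL=S RR=W


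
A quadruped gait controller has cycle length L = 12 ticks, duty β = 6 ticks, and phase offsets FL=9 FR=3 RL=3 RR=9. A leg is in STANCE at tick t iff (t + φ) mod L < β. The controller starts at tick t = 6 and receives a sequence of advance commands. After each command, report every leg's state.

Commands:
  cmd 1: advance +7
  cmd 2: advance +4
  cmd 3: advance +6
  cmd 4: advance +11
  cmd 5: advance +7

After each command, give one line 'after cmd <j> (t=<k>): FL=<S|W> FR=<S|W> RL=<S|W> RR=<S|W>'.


after cmd 1 (t=13): FL=W FR=S RL=S RR=W
after cmd 2 (t=17): FL=S FR=W RL=W RR=S
after cmd 3 (t=23): FL=W FR=S RL=S RR=W
after cmd 4 (t=34): FL=W FR=S RL=S RR=W
after cmd 5 (t=41): FL=S FR=W RL=W RR=S

start t=6: FL=S FR=W RL=W RR=S
cmd 1: advance +7 → t=13, phase=(10,4,4,10) → FL=W FR=S RL=S RR=W
cmd 2: advance +4 → t=17, phase=(2,8,8,2) → FL=S FR=W RL=W RR=S
cmd 3: advance +6 → t=23, phase=(8,2,2,8) → FL=W FR=S RL=S RR=W
cmd 4: advance +11 → t=34, phase=(7,1,1,7) → FL=W FR=S RL=S RR=W
cmd 5: advance +7 → t=41, phase=(2,8,8,2) → FL=S FR=W RL=W RR=S


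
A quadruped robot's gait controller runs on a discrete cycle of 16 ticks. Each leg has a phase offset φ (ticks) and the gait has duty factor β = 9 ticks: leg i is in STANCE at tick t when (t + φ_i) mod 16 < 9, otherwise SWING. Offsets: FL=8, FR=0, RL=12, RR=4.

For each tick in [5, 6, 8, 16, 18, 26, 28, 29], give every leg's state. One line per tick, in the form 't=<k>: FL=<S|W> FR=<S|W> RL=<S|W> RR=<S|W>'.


t=5: phase=(13,5,1,9) vs β=9 → FL=W FR=S RL=S RR=W
t=6: phase=(14,6,2,10) vs β=9 → FL=W FR=S RL=S RR=W
t=8: phase=(0,8,4,12) vs β=9 → FL=S FR=S RL=S RR=W
t=16: phase=(8,0,12,4) vs β=9 → FL=S FR=S RL=W RR=S
t=18: phase=(10,2,14,6) vs β=9 → FL=W FR=S RL=W RR=S
t=26: phase=(2,10,6,14) vs β=9 → FL=S FR=W RL=S RR=W
t=28: phase=(4,12,8,0) vs β=9 → FL=S FR=W RL=S RR=S
t=29: phase=(5,13,9,1) vs β=9 → FL=S FR=W RL=W RR=S

t=5: FL=W FR=S RL=S RR=W
t=6: FL=W FR=S RL=S RR=W
t=8: FL=S FR=S RL=S RR=W
t=16: FL=S FR=S RL=W RR=S
t=18: FL=W FR=S RL=W RR=S
t=26: FL=S FR=W RL=S RR=W
t=28: FL=S FR=W RL=S RR=S
t=29: FL=S FR=W RL=W RR=S


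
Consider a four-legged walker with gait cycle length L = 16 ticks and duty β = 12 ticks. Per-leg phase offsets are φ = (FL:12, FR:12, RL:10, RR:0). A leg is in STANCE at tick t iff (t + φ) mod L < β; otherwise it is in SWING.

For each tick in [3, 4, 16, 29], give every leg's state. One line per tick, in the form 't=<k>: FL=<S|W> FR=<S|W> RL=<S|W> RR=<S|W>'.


t=3: phase=(15,15,13,3) vs β=12 → FL=W FR=W RL=W RR=S
t=4: phase=(0,0,14,4) vs β=12 → FL=S FR=S RL=W RR=S
t=16: phase=(12,12,10,0) vs β=12 → FL=W FR=W RL=S RR=S
t=29: phase=(9,9,7,13) vs β=12 → FL=S FR=S RL=S RR=W

t=3: FL=W FR=W RL=W RR=S
t=4: FL=S FR=S RL=W RR=S
t=16: FL=W FR=W RL=S RR=S
t=29: FL=S FR=S RL=S RR=W


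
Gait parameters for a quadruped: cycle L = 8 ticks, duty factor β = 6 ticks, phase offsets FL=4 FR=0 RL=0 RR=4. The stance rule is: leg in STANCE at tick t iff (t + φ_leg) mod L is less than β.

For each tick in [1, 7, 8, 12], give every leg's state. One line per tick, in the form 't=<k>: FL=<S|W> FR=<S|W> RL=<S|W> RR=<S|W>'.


t=1: FL=S FR=S RL=S RR=S
t=7: FL=S FR=W RL=W RR=S
t=8: FL=S FR=S RL=S RR=S
t=12: FL=S FR=S RL=S RR=S

t=1: phase=(5,1,1,5) vs β=6 → FL=S FR=S RL=S RR=S
t=7: phase=(3,7,7,3) vs β=6 → FL=S FR=W RL=W RR=S
t=8: phase=(4,0,0,4) vs β=6 → FL=S FR=S RL=S RR=S
t=12: phase=(0,4,4,0) vs β=6 → FL=S FR=S RL=S RR=S


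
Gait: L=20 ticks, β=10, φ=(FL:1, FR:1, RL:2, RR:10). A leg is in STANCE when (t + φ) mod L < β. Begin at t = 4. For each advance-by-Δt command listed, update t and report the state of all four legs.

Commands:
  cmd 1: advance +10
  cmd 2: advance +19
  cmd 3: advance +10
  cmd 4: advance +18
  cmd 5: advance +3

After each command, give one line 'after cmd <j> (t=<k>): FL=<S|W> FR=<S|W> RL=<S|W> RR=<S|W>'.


start t=4: FL=S FR=S RL=S RR=W
cmd 1: advance +10 → t=14, phase=(15,15,16,4) → FL=W FR=W RL=W RR=S
cmd 2: advance +19 → t=33, phase=(14,14,15,3) → FL=W FR=W RL=W RR=S
cmd 3: advance +10 → t=43, phase=(4,4,5,13) → FL=S FR=S RL=S RR=W
cmd 4: advance +18 → t=61, phase=(2,2,3,11) → FL=S FR=S RL=S RR=W
cmd 5: advance +3 → t=64, phase=(5,5,6,14) → FL=S FR=S RL=S RR=W

after cmd 1 (t=14): FL=W FR=W RL=W RR=S
after cmd 2 (t=33): FL=W FR=W RL=W RR=S
after cmd 3 (t=43): FL=S FR=S RL=S RR=W
after cmd 4 (t=61): FL=S FR=S RL=S RR=W
after cmd 5 (t=64): FL=S FR=S RL=S RR=W


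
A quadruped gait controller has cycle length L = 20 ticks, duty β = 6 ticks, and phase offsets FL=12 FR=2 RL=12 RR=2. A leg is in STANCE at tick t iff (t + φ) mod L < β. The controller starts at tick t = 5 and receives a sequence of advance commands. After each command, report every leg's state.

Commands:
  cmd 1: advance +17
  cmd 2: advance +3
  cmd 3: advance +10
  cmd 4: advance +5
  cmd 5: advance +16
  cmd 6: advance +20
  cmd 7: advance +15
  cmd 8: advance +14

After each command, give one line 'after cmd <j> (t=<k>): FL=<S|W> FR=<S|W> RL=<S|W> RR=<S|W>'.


start t=5: FL=W FR=W RL=W RR=W
cmd 1: advance +17 → t=22, phase=(14,4,14,4) → FL=W FR=S RL=W RR=S
cmd 2: advance +3 → t=25, phase=(17,7,17,7) → FL=W FR=W RL=W RR=W
cmd 3: advance +10 → t=35, phase=(7,17,7,17) → FL=W FR=W RL=W RR=W
cmd 4: advance +5 → t=40, phase=(12,2,12,2) → FL=W FR=S RL=W RR=S
cmd 5: advance +16 → t=56, phase=(8,18,8,18) → FL=W FR=W RL=W RR=W
cmd 6: advance +20 → t=76, phase=(8,18,8,18) → FL=W FR=W RL=W RR=W
cmd 7: advance +15 → t=91, phase=(3,13,3,13) → FL=S FR=W RL=S RR=W
cmd 8: advance +14 → t=105, phase=(17,7,17,7) → FL=W FR=W RL=W RR=W

after cmd 1 (t=22): FL=W FR=S RL=W RR=S
after cmd 2 (t=25): FL=W FR=W RL=W RR=W
after cmd 3 (t=35): FL=W FR=W RL=W RR=W
after cmd 4 (t=40): FL=W FR=S RL=W RR=S
after cmd 5 (t=56): FL=W FR=W RL=W RR=W
after cmd 6 (t=76): FL=W FR=W RL=W RR=W
after cmd 7 (t=91): FL=S FR=W RL=S RR=W
after cmd 8 (t=105): FL=W FR=W RL=W RR=W


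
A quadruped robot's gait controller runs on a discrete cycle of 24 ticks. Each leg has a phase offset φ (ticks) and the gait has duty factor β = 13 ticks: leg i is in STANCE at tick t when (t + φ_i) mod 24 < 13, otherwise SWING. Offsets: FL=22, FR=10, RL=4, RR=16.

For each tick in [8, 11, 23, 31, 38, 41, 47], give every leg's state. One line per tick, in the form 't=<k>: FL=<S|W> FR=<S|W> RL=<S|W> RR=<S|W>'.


t=8: phase=(6,18,12,0) vs β=13 → FL=S FR=W RL=S RR=S
t=11: phase=(9,21,15,3) vs β=13 → FL=S FR=W RL=W RR=S
t=23: phase=(21,9,3,15) vs β=13 → FL=W FR=S RL=S RR=W
t=31: phase=(5,17,11,23) vs β=13 → FL=S FR=W RL=S RR=W
t=38: phase=(12,0,18,6) vs β=13 → FL=S FR=S RL=W RR=S
t=41: phase=(15,3,21,9) vs β=13 → FL=W FR=S RL=W RR=S
t=47: phase=(21,9,3,15) vs β=13 → FL=W FR=S RL=S RR=W

t=8: FL=S FR=W RL=S RR=S
t=11: FL=S FR=W RL=W RR=S
t=23: FL=W FR=S RL=S RR=W
t=31: FL=S FR=W RL=S RR=W
t=38: FL=S FR=S RL=W RR=S
t=41: FL=W FR=S RL=W RR=S
t=47: FL=W FR=S RL=S RR=W


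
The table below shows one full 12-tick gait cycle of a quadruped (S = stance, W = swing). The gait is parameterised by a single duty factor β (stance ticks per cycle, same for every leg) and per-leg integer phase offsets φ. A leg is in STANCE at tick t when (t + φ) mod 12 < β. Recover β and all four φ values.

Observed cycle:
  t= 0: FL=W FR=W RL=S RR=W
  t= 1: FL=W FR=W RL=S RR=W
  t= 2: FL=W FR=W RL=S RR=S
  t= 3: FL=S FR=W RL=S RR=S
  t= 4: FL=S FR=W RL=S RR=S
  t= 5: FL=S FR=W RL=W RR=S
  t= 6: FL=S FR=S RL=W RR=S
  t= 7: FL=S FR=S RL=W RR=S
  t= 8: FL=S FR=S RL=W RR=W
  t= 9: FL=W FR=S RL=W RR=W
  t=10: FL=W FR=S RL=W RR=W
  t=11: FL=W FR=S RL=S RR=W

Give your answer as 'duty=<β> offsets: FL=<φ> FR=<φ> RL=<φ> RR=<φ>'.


duty β = stance ticks per leg = 6
FL: stance ticks = 6; W→S at t=3 → φ=9
FR: stance ticks = 6; W→S at t=6 → φ=6
RL: stance ticks = 6; W→S at t=11 → φ=1
RR: stance ticks = 6; W→S at t=2 → φ=10

duty=6 offsets: FL=9 FR=6 RL=1 RR=10


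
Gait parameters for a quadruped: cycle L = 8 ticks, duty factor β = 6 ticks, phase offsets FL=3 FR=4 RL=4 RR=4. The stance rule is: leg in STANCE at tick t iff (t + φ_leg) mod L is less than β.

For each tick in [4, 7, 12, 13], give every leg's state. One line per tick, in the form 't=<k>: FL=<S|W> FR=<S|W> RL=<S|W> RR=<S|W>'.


t=4: FL=W FR=S RL=S RR=S
t=7: FL=S FR=S RL=S RR=S
t=12: FL=W FR=S RL=S RR=S
t=13: FL=S FR=S RL=S RR=S

t=4: phase=(7,0,0,0) vs β=6 → FL=W FR=S RL=S RR=S
t=7: phase=(2,3,3,3) vs β=6 → FL=S FR=S RL=S RR=S
t=12: phase=(7,0,0,0) vs β=6 → FL=W FR=S RL=S RR=S
t=13: phase=(0,1,1,1) vs β=6 → FL=S FR=S RL=S RR=S


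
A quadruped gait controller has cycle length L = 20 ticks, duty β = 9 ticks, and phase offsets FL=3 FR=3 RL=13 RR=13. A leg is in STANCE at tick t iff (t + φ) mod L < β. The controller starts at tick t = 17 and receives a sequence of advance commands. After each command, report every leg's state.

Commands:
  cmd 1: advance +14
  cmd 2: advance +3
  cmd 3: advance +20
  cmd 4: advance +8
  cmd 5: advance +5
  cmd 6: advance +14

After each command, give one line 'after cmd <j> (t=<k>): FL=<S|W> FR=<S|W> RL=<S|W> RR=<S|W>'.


after cmd 1 (t=31): FL=W FR=W RL=S RR=S
after cmd 2 (t=34): FL=W FR=W RL=S RR=S
after cmd 3 (t=54): FL=W FR=W RL=S RR=S
after cmd 4 (t=62): FL=S FR=S RL=W RR=W
after cmd 5 (t=67): FL=W FR=W RL=S RR=S
after cmd 6 (t=81): FL=S FR=S RL=W RR=W

start t=17: FL=S FR=S RL=W RR=W
cmd 1: advance +14 → t=31, phase=(14,14,4,4) → FL=W FR=W RL=S RR=S
cmd 2: advance +3 → t=34, phase=(17,17,7,7) → FL=W FR=W RL=S RR=S
cmd 3: advance +20 → t=54, phase=(17,17,7,7) → FL=W FR=W RL=S RR=S
cmd 4: advance +8 → t=62, phase=(5,5,15,15) → FL=S FR=S RL=W RR=W
cmd 5: advance +5 → t=67, phase=(10,10,0,0) → FL=W FR=W RL=S RR=S
cmd 6: advance +14 → t=81, phase=(4,4,14,14) → FL=S FR=S RL=W RR=W


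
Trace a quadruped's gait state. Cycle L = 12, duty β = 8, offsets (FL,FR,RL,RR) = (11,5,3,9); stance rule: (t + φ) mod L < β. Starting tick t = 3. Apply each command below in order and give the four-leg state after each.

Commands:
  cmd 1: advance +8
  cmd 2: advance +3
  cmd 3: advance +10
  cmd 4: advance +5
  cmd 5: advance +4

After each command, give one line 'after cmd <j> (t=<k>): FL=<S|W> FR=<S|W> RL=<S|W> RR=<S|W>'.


start t=3: FL=S FR=W RL=S RR=S
cmd 1: advance +8 → t=11, phase=(10,4,2,8) → FL=W FR=S RL=S RR=W
cmd 2: advance +3 → t=14, phase=(1,7,5,11) → FL=S FR=S RL=S RR=W
cmd 3: advance +10 → t=24, phase=(11,5,3,9) → FL=W FR=S RL=S RR=W
cmd 4: advance +5 → t=29, phase=(4,10,8,2) → FL=S FR=W RL=W RR=S
cmd 5: advance +4 → t=33, phase=(8,2,0,6) → FL=W FR=S RL=S RR=S

after cmd 1 (t=11): FL=W FR=S RL=S RR=W
after cmd 2 (t=14): FL=S FR=S RL=S RR=W
after cmd 3 (t=24): FL=W FR=S RL=S RR=W
after cmd 4 (t=29): FL=S FR=W RL=W RR=S
after cmd 5 (t=33): FL=W FR=S RL=S RR=S


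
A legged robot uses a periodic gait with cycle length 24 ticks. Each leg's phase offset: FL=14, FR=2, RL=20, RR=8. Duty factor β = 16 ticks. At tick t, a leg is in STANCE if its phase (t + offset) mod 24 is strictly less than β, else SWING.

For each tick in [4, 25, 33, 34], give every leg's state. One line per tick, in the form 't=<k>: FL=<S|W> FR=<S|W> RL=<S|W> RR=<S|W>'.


t=4: phase=(18,6,0,12) vs β=16 → FL=W FR=S RL=S RR=S
t=25: phase=(15,3,21,9) vs β=16 → FL=S FR=S RL=W RR=S
t=33: phase=(23,11,5,17) vs β=16 → FL=W FR=S RL=S RR=W
t=34: phase=(0,12,6,18) vs β=16 → FL=S FR=S RL=S RR=W

t=4: FL=W FR=S RL=S RR=S
t=25: FL=S FR=S RL=W RR=S
t=33: FL=W FR=S RL=S RR=W
t=34: FL=S FR=S RL=S RR=W


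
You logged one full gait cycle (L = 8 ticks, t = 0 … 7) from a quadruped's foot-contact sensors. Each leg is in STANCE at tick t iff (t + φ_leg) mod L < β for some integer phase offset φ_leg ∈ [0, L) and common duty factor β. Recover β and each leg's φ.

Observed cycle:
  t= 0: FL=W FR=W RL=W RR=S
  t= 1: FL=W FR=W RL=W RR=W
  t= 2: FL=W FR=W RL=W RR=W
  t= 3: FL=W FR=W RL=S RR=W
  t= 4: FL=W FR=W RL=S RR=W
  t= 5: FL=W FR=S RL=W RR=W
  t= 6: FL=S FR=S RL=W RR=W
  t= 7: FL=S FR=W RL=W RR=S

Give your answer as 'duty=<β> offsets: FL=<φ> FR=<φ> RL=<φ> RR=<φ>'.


duty=2 offsets: FL=2 FR=3 RL=5 RR=1

duty β = stance ticks per leg = 2
FL: stance ticks = 2; W→S at t=6 → φ=2
FR: stance ticks = 2; W→S at t=5 → φ=3
RL: stance ticks = 2; W→S at t=3 → φ=5
RR: stance ticks = 2; W→S at t=7 → φ=1


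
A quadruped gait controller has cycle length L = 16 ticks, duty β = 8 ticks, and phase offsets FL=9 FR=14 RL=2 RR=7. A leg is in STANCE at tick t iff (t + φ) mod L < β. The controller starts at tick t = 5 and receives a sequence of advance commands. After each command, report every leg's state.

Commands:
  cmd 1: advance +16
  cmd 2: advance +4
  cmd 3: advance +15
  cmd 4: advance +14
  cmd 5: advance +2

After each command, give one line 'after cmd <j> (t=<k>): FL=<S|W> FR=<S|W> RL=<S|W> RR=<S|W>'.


after cmd 1 (t=21): FL=W FR=S RL=S RR=W
after cmd 2 (t=25): FL=S FR=S RL=W RR=S
after cmd 3 (t=40): FL=S FR=S RL=W RR=W
after cmd 4 (t=54): FL=W FR=S RL=W RR=W
after cmd 5 (t=56): FL=S FR=S RL=W RR=W

start t=5: FL=W FR=S RL=S RR=W
cmd 1: advance +16 → t=21, phase=(14,3,7,12) → FL=W FR=S RL=S RR=W
cmd 2: advance +4 → t=25, phase=(2,7,11,0) → FL=S FR=S RL=W RR=S
cmd 3: advance +15 → t=40, phase=(1,6,10,15) → FL=S FR=S RL=W RR=W
cmd 4: advance +14 → t=54, phase=(15,4,8,13) → FL=W FR=S RL=W RR=W
cmd 5: advance +2 → t=56, phase=(1,6,10,15) → FL=S FR=S RL=W RR=W


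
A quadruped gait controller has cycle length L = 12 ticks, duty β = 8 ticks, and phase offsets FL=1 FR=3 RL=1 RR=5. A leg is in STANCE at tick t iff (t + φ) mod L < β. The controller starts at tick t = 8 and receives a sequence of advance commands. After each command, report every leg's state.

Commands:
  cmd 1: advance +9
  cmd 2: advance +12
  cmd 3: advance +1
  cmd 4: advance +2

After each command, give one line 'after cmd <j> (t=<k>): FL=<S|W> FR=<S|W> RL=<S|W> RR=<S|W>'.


start t=8: FL=W FR=W RL=W RR=S
cmd 1: advance +9 → t=17, phase=(6,8,6,10) → FL=S FR=W RL=S RR=W
cmd 2: advance +12 → t=29, phase=(6,8,6,10) → FL=S FR=W RL=S RR=W
cmd 3: advance +1 → t=30, phase=(7,9,7,11) → FL=S FR=W RL=S RR=W
cmd 4: advance +2 → t=32, phase=(9,11,9,1) → FL=W FR=W RL=W RR=S

after cmd 1 (t=17): FL=S FR=W RL=S RR=W
after cmd 2 (t=29): FL=S FR=W RL=S RR=W
after cmd 3 (t=30): FL=S FR=W RL=S RR=W
after cmd 4 (t=32): FL=W FR=W RL=W RR=S


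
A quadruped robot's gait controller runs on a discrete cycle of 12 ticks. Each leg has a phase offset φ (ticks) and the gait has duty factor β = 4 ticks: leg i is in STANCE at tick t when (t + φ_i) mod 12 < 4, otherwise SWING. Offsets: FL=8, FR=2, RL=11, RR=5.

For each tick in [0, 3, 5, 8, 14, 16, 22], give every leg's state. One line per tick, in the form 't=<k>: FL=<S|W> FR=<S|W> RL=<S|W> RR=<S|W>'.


t=0: FL=W FR=S RL=W RR=W
t=3: FL=W FR=W RL=S RR=W
t=5: FL=S FR=W RL=W RR=W
t=8: FL=W FR=W RL=W RR=S
t=14: FL=W FR=W RL=S RR=W
t=16: FL=S FR=W RL=S RR=W
t=22: FL=W FR=S RL=W RR=S

t=0: phase=(8,2,11,5) vs β=4 → FL=W FR=S RL=W RR=W
t=3: phase=(11,5,2,8) vs β=4 → FL=W FR=W RL=S RR=W
t=5: phase=(1,7,4,10) vs β=4 → FL=S FR=W RL=W RR=W
t=8: phase=(4,10,7,1) vs β=4 → FL=W FR=W RL=W RR=S
t=14: phase=(10,4,1,7) vs β=4 → FL=W FR=W RL=S RR=W
t=16: phase=(0,6,3,9) vs β=4 → FL=S FR=W RL=S RR=W
t=22: phase=(6,0,9,3) vs β=4 → FL=W FR=S RL=W RR=S


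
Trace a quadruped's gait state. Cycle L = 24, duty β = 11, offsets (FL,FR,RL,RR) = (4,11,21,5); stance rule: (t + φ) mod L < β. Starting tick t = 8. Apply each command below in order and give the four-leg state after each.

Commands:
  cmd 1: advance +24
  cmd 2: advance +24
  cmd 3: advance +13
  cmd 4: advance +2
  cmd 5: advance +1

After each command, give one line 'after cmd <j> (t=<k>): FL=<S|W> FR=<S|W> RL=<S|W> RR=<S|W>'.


after cmd 1 (t=32): FL=W FR=W RL=S RR=W
after cmd 2 (t=56): FL=W FR=W RL=S RR=W
after cmd 3 (t=69): FL=S FR=S RL=W RR=S
after cmd 4 (t=71): FL=S FR=S RL=W RR=S
after cmd 5 (t=72): FL=S FR=W RL=W RR=S

start t=8: FL=W FR=W RL=S RR=W
cmd 1: advance +24 → t=32, phase=(12,19,5,13) → FL=W FR=W RL=S RR=W
cmd 2: advance +24 → t=56, phase=(12,19,5,13) → FL=W FR=W RL=S RR=W
cmd 3: advance +13 → t=69, phase=(1,8,18,2) → FL=S FR=S RL=W RR=S
cmd 4: advance +2 → t=71, phase=(3,10,20,4) → FL=S FR=S RL=W RR=S
cmd 5: advance +1 → t=72, phase=(4,11,21,5) → FL=S FR=W RL=W RR=S


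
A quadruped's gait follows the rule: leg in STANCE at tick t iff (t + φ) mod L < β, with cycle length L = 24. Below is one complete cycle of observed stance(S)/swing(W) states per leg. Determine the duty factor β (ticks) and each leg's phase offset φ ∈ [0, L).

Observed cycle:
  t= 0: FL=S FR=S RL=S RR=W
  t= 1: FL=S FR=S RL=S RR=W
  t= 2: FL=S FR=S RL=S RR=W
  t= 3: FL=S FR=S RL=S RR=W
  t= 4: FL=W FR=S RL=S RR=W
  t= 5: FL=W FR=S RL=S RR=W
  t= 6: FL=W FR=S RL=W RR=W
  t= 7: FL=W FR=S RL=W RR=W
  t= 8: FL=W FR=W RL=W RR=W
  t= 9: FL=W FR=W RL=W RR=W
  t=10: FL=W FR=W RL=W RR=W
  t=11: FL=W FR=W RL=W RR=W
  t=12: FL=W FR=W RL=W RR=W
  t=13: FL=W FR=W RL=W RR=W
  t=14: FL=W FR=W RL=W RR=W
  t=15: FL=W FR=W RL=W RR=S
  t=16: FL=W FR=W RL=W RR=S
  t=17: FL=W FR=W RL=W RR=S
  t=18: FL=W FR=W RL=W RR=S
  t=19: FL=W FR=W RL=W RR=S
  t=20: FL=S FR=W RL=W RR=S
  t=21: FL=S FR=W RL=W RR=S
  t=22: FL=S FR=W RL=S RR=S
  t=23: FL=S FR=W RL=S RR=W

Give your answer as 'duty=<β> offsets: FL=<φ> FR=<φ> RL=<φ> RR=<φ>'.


duty β = stance ticks per leg = 8
FL: stance ticks = 8; W→S at t=20 → φ=4
FR: stance ticks = 8; W→S at t=0 → φ=0
RL: stance ticks = 8; W→S at t=22 → φ=2
RR: stance ticks = 8; W→S at t=15 → φ=9

duty=8 offsets: FL=4 FR=0 RL=2 RR=9


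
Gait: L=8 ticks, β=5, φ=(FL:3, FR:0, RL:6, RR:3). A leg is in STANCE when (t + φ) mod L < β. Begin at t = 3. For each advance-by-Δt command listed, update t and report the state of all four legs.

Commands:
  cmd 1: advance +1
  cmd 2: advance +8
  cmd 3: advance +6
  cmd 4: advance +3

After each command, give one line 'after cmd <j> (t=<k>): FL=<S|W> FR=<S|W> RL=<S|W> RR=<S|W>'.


after cmd 1 (t=4): FL=W FR=S RL=S RR=W
after cmd 2 (t=12): FL=W FR=S RL=S RR=W
after cmd 3 (t=18): FL=W FR=S RL=S RR=W
after cmd 4 (t=21): FL=S FR=W RL=S RR=S

start t=3: FL=W FR=S RL=S RR=W
cmd 1: advance +1 → t=4, phase=(7,4,2,7) → FL=W FR=S RL=S RR=W
cmd 2: advance +8 → t=12, phase=(7,4,2,7) → FL=W FR=S RL=S RR=W
cmd 3: advance +6 → t=18, phase=(5,2,0,5) → FL=W FR=S RL=S RR=W
cmd 4: advance +3 → t=21, phase=(0,5,3,0) → FL=S FR=W RL=S RR=S


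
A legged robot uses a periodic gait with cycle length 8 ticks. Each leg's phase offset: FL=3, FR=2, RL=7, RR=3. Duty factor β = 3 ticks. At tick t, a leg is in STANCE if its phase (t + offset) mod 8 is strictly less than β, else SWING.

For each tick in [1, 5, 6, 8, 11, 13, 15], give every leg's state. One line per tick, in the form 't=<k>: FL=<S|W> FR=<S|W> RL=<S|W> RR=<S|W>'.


t=1: phase=(4,3,0,4) vs β=3 → FL=W FR=W RL=S RR=W
t=5: phase=(0,7,4,0) vs β=3 → FL=S FR=W RL=W RR=S
t=6: phase=(1,0,5,1) vs β=3 → FL=S FR=S RL=W RR=S
t=8: phase=(3,2,7,3) vs β=3 → FL=W FR=S RL=W RR=W
t=11: phase=(6,5,2,6) vs β=3 → FL=W FR=W RL=S RR=W
t=13: phase=(0,7,4,0) vs β=3 → FL=S FR=W RL=W RR=S
t=15: phase=(2,1,6,2) vs β=3 → FL=S FR=S RL=W RR=S

t=1: FL=W FR=W RL=S RR=W
t=5: FL=S FR=W RL=W RR=S
t=6: FL=S FR=S RL=W RR=S
t=8: FL=W FR=S RL=W RR=W
t=11: FL=W FR=W RL=S RR=W
t=13: FL=S FR=W RL=W RR=S
t=15: FL=S FR=S RL=W RR=S


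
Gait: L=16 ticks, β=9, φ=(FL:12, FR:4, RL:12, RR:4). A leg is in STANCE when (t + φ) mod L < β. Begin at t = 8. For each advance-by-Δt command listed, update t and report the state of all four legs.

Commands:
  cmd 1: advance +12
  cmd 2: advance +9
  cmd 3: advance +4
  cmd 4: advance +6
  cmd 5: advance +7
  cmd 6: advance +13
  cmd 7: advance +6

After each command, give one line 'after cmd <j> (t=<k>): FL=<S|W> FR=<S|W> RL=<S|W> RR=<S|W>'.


after cmd 1 (t=20): FL=S FR=S RL=S RR=S
after cmd 2 (t=29): FL=W FR=S RL=W RR=S
after cmd 3 (t=33): FL=W FR=S RL=W RR=S
after cmd 4 (t=39): FL=S FR=W RL=S RR=W
after cmd 5 (t=46): FL=W FR=S RL=W RR=S
after cmd 6 (t=59): FL=S FR=W RL=S RR=W
after cmd 7 (t=65): FL=W FR=S RL=W RR=S

start t=8: FL=S FR=W RL=S RR=W
cmd 1: advance +12 → t=20, phase=(0,8,0,8) → FL=S FR=S RL=S RR=S
cmd 2: advance +9 → t=29, phase=(9,1,9,1) → FL=W FR=S RL=W RR=S
cmd 3: advance +4 → t=33, phase=(13,5,13,5) → FL=W FR=S RL=W RR=S
cmd 4: advance +6 → t=39, phase=(3,11,3,11) → FL=S FR=W RL=S RR=W
cmd 5: advance +7 → t=46, phase=(10,2,10,2) → FL=W FR=S RL=W RR=S
cmd 6: advance +13 → t=59, phase=(7,15,7,15) → FL=S FR=W RL=S RR=W
cmd 7: advance +6 → t=65, phase=(13,5,13,5) → FL=W FR=S RL=W RR=S


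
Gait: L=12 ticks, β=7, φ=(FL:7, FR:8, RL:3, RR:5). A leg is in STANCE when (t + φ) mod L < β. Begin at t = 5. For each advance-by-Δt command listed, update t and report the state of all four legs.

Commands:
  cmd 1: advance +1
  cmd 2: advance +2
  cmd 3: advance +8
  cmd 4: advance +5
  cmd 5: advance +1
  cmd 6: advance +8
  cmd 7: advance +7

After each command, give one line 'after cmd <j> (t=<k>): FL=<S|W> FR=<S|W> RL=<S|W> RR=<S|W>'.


start t=5: FL=S FR=S RL=W RR=W
cmd 1: advance +1 → t=6, phase=(1,2,9,11) → FL=S FR=S RL=W RR=W
cmd 2: advance +2 → t=8, phase=(3,4,11,1) → FL=S FR=S RL=W RR=S
cmd 3: advance +8 → t=16, phase=(11,0,7,9) → FL=W FR=S RL=W RR=W
cmd 4: advance +5 → t=21, phase=(4,5,0,2) → FL=S FR=S RL=S RR=S
cmd 5: advance +1 → t=22, phase=(5,6,1,3) → FL=S FR=S RL=S RR=S
cmd 6: advance +8 → t=30, phase=(1,2,9,11) → FL=S FR=S RL=W RR=W
cmd 7: advance +7 → t=37, phase=(8,9,4,6) → FL=W FR=W RL=S RR=S

after cmd 1 (t=6): FL=S FR=S RL=W RR=W
after cmd 2 (t=8): FL=S FR=S RL=W RR=S
after cmd 3 (t=16): FL=W FR=S RL=W RR=W
after cmd 4 (t=21): FL=S FR=S RL=S RR=S
after cmd 5 (t=22): FL=S FR=S RL=S RR=S
after cmd 6 (t=30): FL=S FR=S RL=W RR=W
after cmd 7 (t=37): FL=W FR=W RL=S RR=S


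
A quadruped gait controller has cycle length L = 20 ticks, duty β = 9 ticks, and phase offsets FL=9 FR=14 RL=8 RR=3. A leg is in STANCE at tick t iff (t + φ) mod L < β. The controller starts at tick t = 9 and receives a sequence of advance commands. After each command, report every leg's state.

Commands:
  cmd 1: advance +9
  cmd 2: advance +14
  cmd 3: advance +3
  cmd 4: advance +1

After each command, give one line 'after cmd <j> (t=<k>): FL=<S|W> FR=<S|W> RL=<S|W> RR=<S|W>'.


start t=9: FL=W FR=S RL=W RR=W
cmd 1: advance +9 → t=18, phase=(7,12,6,1) → FL=S FR=W RL=S RR=S
cmd 2: advance +14 → t=32, phase=(1,6,0,15) → FL=S FR=S RL=S RR=W
cmd 3: advance +3 → t=35, phase=(4,9,3,18) → FL=S FR=W RL=S RR=W
cmd 4: advance +1 → t=36, phase=(5,10,4,19) → FL=S FR=W RL=S RR=W

after cmd 1 (t=18): FL=S FR=W RL=S RR=S
after cmd 2 (t=32): FL=S FR=S RL=S RR=W
after cmd 3 (t=35): FL=S FR=W RL=S RR=W
after cmd 4 (t=36): FL=S FR=W RL=S RR=W


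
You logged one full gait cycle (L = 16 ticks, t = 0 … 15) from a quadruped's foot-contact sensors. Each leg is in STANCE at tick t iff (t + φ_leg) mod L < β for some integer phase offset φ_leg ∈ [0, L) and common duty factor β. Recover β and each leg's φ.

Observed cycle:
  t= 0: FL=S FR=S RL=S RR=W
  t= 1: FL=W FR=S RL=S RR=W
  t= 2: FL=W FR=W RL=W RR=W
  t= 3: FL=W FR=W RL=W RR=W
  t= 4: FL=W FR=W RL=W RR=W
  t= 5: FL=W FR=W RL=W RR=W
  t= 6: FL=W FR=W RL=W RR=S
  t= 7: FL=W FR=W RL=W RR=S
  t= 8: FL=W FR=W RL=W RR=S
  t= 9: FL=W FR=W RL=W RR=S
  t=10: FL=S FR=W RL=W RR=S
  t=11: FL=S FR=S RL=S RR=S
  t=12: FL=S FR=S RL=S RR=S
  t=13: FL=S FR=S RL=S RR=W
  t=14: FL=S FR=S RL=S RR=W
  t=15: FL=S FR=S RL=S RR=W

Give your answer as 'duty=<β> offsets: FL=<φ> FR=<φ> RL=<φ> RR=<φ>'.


duty β = stance ticks per leg = 7
FL: stance ticks = 7; W→S at t=10 → φ=6
FR: stance ticks = 7; W→S at t=11 → φ=5
RL: stance ticks = 7; W→S at t=11 → φ=5
RR: stance ticks = 7; W→S at t=6 → φ=10

duty=7 offsets: FL=6 FR=5 RL=5 RR=10


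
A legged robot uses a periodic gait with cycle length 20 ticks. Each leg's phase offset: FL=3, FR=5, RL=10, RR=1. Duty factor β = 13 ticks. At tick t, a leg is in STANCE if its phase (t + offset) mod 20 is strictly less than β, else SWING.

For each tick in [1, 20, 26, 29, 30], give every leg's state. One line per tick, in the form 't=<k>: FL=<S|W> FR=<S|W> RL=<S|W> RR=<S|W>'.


t=1: phase=(4,6,11,2) vs β=13 → FL=S FR=S RL=S RR=S
t=20: phase=(3,5,10,1) vs β=13 → FL=S FR=S RL=S RR=S
t=26: phase=(9,11,16,7) vs β=13 → FL=S FR=S RL=W RR=S
t=29: phase=(12,14,19,10) vs β=13 → FL=S FR=W RL=W RR=S
t=30: phase=(13,15,0,11) vs β=13 → FL=W FR=W RL=S RR=S

t=1: FL=S FR=S RL=S RR=S
t=20: FL=S FR=S RL=S RR=S
t=26: FL=S FR=S RL=W RR=S
t=29: FL=S FR=W RL=W RR=S
t=30: FL=W FR=W RL=S RR=S


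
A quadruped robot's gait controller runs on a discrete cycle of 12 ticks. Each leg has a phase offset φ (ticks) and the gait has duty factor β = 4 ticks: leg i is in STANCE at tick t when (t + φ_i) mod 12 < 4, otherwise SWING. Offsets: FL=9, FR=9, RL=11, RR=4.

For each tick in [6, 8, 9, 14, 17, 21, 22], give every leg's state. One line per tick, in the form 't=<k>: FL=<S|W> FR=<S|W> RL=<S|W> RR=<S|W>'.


t=6: phase=(3,3,5,10) vs β=4 → FL=S FR=S RL=W RR=W
t=8: phase=(5,5,7,0) vs β=4 → FL=W FR=W RL=W RR=S
t=9: phase=(6,6,8,1) vs β=4 → FL=W FR=W RL=W RR=S
t=14: phase=(11,11,1,6) vs β=4 → FL=W FR=W RL=S RR=W
t=17: phase=(2,2,4,9) vs β=4 → FL=S FR=S RL=W RR=W
t=21: phase=(6,6,8,1) vs β=4 → FL=W FR=W RL=W RR=S
t=22: phase=(7,7,9,2) vs β=4 → FL=W FR=W RL=W RR=S

t=6: FL=S FR=S RL=W RR=W
t=8: FL=W FR=W RL=W RR=S
t=9: FL=W FR=W RL=W RR=S
t=14: FL=W FR=W RL=S RR=W
t=17: FL=S FR=S RL=W RR=W
t=21: FL=W FR=W RL=W RR=S
t=22: FL=W FR=W RL=W RR=S


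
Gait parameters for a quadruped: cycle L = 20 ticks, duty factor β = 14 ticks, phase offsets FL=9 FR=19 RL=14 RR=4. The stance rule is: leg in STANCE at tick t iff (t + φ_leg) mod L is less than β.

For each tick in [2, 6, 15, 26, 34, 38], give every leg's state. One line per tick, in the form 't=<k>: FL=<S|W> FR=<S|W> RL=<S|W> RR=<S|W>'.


t=2: FL=S FR=S RL=W RR=S
t=6: FL=W FR=S RL=S RR=S
t=15: FL=S FR=W RL=S RR=W
t=26: FL=W FR=S RL=S RR=S
t=34: FL=S FR=S RL=S RR=W
t=38: FL=S FR=W RL=S RR=S

t=2: phase=(11,1,16,6) vs β=14 → FL=S FR=S RL=W RR=S
t=6: phase=(15,5,0,10) vs β=14 → FL=W FR=S RL=S RR=S
t=15: phase=(4,14,9,19) vs β=14 → FL=S FR=W RL=S RR=W
t=26: phase=(15,5,0,10) vs β=14 → FL=W FR=S RL=S RR=S
t=34: phase=(3,13,8,18) vs β=14 → FL=S FR=S RL=S RR=W
t=38: phase=(7,17,12,2) vs β=14 → FL=S FR=W RL=S RR=S
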